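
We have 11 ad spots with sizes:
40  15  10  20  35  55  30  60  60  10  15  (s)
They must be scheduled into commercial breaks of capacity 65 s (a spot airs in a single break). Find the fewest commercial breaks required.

6

Total = 60 + 60 + 55 + 40 + 35 + 30 + 20 + 15 + 15 + 10 + 10 = 350 s.
Lower bound: ⌈350/65⌉ = 6 commercial breaks.
A packing using 6 commercial breaks:
  break 1: 60 = 60
  break 2: 60 = 60
  break 3: 55 + 10 = 65
  break 4: 40 + 20 = 60
  break 5: 35 + 30 = 65
  break 6: 15 + 15 + 10 = 40
This matches the lower bound, so 6 is optimal.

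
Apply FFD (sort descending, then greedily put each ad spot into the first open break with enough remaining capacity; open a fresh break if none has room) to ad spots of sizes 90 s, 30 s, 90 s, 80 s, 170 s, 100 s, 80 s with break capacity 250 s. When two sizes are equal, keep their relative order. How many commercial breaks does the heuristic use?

3

Sorted descending: 170, 100, 90, 90, 80, 80, 30.
  170 → break 1 (new)  [load 170/250]
  100 → break 2 (new)  [load 100/250]
  90 → break 2  [load 190/250]
  90 → break 3 (new)  [load 90/250]
  80 → break 1  [load 250/250]
  80 → break 3  [load 170/250]
  30 → break 2  [load 220/250]
3 commercial breaks opened.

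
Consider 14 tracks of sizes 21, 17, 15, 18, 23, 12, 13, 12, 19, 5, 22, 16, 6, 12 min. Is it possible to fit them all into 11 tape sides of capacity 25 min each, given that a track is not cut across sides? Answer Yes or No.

A valid assignment using 10 tape sides:
  side 1: 23 = 23
  side 2: 22 = 22
  side 3: 21 = 21
  side 4: 19 + 6 = 25
  side 5: 18 + 5 = 23
  side 6: 17 = 17
  side 7: 16 = 16
  side 8: 15 = 15
  side 9: 13 + 12 = 25
  side 10: 12 + 12 = 24
That uses only 10 ≤ 11, so 11 tape sides are enough.

Yes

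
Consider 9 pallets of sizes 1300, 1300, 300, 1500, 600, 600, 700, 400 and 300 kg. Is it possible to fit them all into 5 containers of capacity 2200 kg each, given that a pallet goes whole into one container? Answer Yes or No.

Yes

A valid assignment using 4 containers:
  container 1: 1500 + 700 = 2200
  container 2: 1300 + 600 + 300 = 2200
  container 3: 1300 + 600 + 300 = 2200
  container 4: 400 = 400
That uses only 4 ≤ 5, so 5 containers are enough.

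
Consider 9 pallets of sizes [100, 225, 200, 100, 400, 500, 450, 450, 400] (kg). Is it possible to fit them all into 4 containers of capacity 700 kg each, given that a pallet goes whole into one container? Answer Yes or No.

No

Total = 2825 kg; ⌈2825/700⌉ = 5.
At least 5 containers are required, but only 4 are allowed.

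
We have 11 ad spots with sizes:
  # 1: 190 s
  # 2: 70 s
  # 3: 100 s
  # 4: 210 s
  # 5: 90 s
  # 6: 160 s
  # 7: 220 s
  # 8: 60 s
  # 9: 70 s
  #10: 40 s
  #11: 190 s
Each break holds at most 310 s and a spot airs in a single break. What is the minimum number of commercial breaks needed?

5

Total = 220 + 210 + 190 + 190 + 160 + 100 + 90 + 70 + 70 + 60 + 40 = 1400 s.
Lower bound: ⌈1400/310⌉ = 5 commercial breaks.
A packing using 5 commercial breaks:
  break 1: 220 + 90 = 310
  break 2: 210 + 100 = 310
  break 3: 190 + 70 + 40 = 300
  break 4: 190 + 70 = 260
  break 5: 160 + 60 = 220
This matches the lower bound, so 5 is optimal.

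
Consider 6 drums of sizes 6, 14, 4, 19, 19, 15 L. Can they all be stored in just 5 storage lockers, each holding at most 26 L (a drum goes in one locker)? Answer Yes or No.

Yes

A valid assignment using 4 storage lockers:
  locker 1: 19 + 6 = 25
  locker 2: 19 + 4 = 23
  locker 3: 15 = 15
  locker 4: 14 = 14
That uses only 4 ≤ 5, so 5 storage lockers are enough.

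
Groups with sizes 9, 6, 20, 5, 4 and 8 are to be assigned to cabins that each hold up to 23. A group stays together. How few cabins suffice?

Total = 20 + 9 + 8 + 6 + 5 + 4 = 52.
Lower bound: ⌈52/23⌉ = 3 cabins.
A packing using 3 cabins:
  cabin 1: 20 = 20
  cabin 2: 9 + 8 + 6 = 23
  cabin 3: 5 + 4 = 9
This matches the lower bound, so 3 is optimal.

3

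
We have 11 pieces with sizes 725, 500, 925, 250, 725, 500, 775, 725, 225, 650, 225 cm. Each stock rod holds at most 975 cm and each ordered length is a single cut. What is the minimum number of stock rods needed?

Total = 925 + 775 + 725 + 725 + 725 + 650 + 500 + 500 + 250 + 225 + 225 = 6225 cm.
Lower bound: ⌈6225/975⌉ = 7 stock rods.
Also, 8 pieces each exceed 975/2 cm, and no two of those can share a stock rod, so at least 8 stock rods are needed.
A packing using 8 stock rods:
  stock rod 1: 925 = 925
  stock rod 2: 775 = 775
  stock rod 3: 725 + 250 = 975
  stock rod 4: 725 + 225 = 950
  stock rod 5: 725 + 225 = 950
  stock rod 6: 650 = 650
  stock rod 7: 500 = 500
  stock rod 8: 500 = 500
This matches the lower bound, so 8 is optimal.

8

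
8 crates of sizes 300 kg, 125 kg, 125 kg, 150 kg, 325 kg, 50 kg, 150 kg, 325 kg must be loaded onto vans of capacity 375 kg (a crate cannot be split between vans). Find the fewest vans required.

Total = 325 + 325 + 300 + 150 + 150 + 125 + 125 + 50 = 1550 kg.
Lower bound: ⌈1550/375⌉ = 5 vans.
A packing using 5 vans:
  van 1: 325 + 50 = 375
  van 2: 325 = 325
  van 3: 300 = 300
  van 4: 150 + 150 = 300
  van 5: 125 + 125 = 250
This matches the lower bound, so 5 is optimal.

5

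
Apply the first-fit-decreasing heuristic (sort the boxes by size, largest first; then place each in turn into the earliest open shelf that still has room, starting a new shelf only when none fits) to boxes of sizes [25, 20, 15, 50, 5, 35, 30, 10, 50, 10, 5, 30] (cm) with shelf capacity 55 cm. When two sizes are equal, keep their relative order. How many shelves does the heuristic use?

6

Sorted descending: 50, 50, 35, 30, 30, 25, 20, 15, 10, 10, 5, 5.
  50 → shelf 1 (new)  [load 50/55]
  50 → shelf 2 (new)  [load 50/55]
  35 → shelf 3 (new)  [load 35/55]
  30 → shelf 4 (new)  [load 30/55]
  30 → shelf 5 (new)  [load 30/55]
  25 → shelf 4  [load 55/55]
  20 → shelf 3  [load 55/55]
  15 → shelf 5  [load 45/55]
  10 → shelf 5  [load 55/55]
  10 → shelf 6 (new)  [load 10/55]
  5 → shelf 1  [load 55/55]
  5 → shelf 2  [load 55/55]
6 shelves opened.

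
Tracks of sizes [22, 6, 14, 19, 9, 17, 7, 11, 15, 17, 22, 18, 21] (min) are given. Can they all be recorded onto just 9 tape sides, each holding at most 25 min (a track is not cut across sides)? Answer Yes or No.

A valid assignment using 9 tape sides:
  side 1: 22 = 22
  side 2: 22 = 22
  side 3: 21 = 21
  side 4: 19 + 6 = 25
  side 5: 18 + 7 = 25
  side 6: 17 = 17
  side 7: 17 = 17
  side 8: 15 + 9 = 24
  side 9: 14 + 11 = 25
Every load is within 25 min, so 9 tape sides suffice.

Yes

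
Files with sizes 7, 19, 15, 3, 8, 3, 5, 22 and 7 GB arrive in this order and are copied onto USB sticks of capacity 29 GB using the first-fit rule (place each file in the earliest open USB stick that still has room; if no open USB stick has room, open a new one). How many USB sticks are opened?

  7 → USB stick 1 (new)  [load 7/29]
  19 → USB stick 1  [load 26/29]
  15 → USB stick 2 (new)  [load 15/29]
  3 → USB stick 1  [load 29/29]
  8 → USB stick 2  [load 23/29]
  3 → USB stick 2  [load 26/29]
  5 → USB stick 3 (new)  [load 5/29]
  22 → USB stick 3  [load 27/29]
  7 → USB stick 4 (new)  [load 7/29]
4 USB sticks opened.

4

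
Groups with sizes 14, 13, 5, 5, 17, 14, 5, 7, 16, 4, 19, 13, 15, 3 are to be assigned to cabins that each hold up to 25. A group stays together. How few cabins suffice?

8

Total = 19 + 17 + 16 + 15 + 14 + 14 + 13 + 13 + 7 + 5 + 5 + 5 + 4 + 3 = 150.
Lower bound: ⌈150/25⌉ = 6 cabins.
Also, 8 groups each exceed 25/2, and no two of those can share a cabin, so at least 8 cabins are needed.
A packing using 8 cabins:
  cabin 1: 19 + 5 = 24
  cabin 2: 17 + 7 = 24
  cabin 3: 16 + 5 + 4 = 25
  cabin 4: 15 + 5 + 3 = 23
  cabin 5: 14 = 14
  cabin 6: 14 = 14
  cabin 7: 13 = 13
  cabin 8: 13 = 13
This matches the lower bound, so 8 is optimal.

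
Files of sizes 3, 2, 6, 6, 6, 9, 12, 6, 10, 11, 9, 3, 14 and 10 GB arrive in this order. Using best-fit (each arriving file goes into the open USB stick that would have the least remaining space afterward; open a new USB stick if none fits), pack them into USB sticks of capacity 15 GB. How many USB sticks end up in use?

9

  3 → USB stick 1 (new)  [load 3/15]
  2 → USB stick 1  [load 5/15]
  6 → USB stick 1  [load 11/15]
  6 → USB stick 2 (new)  [load 6/15]
  6 → USB stick 2  [load 12/15]
  9 → USB stick 3 (new)  [load 9/15]
  12 → USB stick 4 (new)  [load 12/15]
  6 → USB stick 3  [load 15/15]
  10 → USB stick 5 (new)  [load 10/15]
  11 → USB stick 6 (new)  [load 11/15]
  9 → USB stick 7 (new)  [load 9/15]
  3 → USB stick 2  [load 15/15]
  14 → USB stick 8 (new)  [load 14/15]
  10 → USB stick 9 (new)  [load 10/15]
9 USB sticks opened.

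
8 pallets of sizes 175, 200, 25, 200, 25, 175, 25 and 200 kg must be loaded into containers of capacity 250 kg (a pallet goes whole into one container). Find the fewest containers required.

Total = 200 + 200 + 200 + 175 + 175 + 25 + 25 + 25 = 1025 kg.
Lower bound: ⌈1025/250⌉ = 5 containers.
A packing using 5 containers:
  container 1: 200 + 25 + 25 = 250
  container 2: 200 + 25 = 225
  container 3: 200 = 200
  container 4: 175 = 175
  container 5: 175 = 175
This matches the lower bound, so 5 is optimal.

5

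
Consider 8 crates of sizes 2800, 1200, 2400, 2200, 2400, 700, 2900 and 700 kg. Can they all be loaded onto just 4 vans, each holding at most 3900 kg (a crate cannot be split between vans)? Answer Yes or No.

No

Total = 15300 kg; ⌈15300/3900⌉ = 4.
5 crates each exceed half the capacity and cannot share a van, forcing at least 5 vans.
At least 5 vans are required, but only 4 are allowed.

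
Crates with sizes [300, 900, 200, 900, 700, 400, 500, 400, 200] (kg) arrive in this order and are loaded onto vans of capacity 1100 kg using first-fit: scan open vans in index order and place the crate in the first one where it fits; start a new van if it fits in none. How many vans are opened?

  300 → van 1 (new)  [load 300/1100]
  900 → van 2 (new)  [load 900/1100]
  200 → van 1  [load 500/1100]
  900 → van 3 (new)  [load 900/1100]
  700 → van 4 (new)  [load 700/1100]
  400 → van 1  [load 900/1100]
  500 → van 5 (new)  [load 500/1100]
  400 → van 4  [load 1100/1100]
  200 → van 1  [load 1100/1100]
5 vans opened.

5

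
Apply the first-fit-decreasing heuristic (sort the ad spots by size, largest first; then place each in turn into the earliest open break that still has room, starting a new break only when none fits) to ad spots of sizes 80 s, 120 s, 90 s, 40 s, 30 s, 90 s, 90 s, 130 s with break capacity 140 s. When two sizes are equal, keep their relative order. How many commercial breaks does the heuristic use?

Sorted descending: 130, 120, 90, 90, 90, 80, 40, 30.
  130 → break 1 (new)  [load 130/140]
  120 → break 2 (new)  [load 120/140]
  90 → break 3 (new)  [load 90/140]
  90 → break 4 (new)  [load 90/140]
  90 → break 5 (new)  [load 90/140]
  80 → break 6 (new)  [load 80/140]
  40 → break 3  [load 130/140]
  30 → break 4  [load 120/140]
6 commercial breaks opened.

6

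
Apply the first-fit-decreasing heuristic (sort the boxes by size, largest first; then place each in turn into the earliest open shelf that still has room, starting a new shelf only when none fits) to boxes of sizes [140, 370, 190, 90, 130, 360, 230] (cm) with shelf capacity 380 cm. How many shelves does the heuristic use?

Sorted descending: 370, 360, 230, 190, 140, 130, 90.
  370 → shelf 1 (new)  [load 370/380]
  360 → shelf 2 (new)  [load 360/380]
  230 → shelf 3 (new)  [load 230/380]
  190 → shelf 4 (new)  [load 190/380]
  140 → shelf 3  [load 370/380]
  130 → shelf 4  [load 320/380]
  90 → shelf 5 (new)  [load 90/380]
5 shelves opened.

5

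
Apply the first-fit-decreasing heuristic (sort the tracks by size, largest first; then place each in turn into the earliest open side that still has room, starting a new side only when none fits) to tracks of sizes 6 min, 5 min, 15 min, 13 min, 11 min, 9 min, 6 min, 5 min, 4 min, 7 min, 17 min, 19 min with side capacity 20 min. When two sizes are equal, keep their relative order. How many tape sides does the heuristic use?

Sorted descending: 19, 17, 15, 13, 11, 9, 7, 6, 6, 5, 5, 4.
  19 → side 1 (new)  [load 19/20]
  17 → side 2 (new)  [load 17/20]
  15 → side 3 (new)  [load 15/20]
  13 → side 4 (new)  [load 13/20]
  11 → side 5 (new)  [load 11/20]
  9 → side 5  [load 20/20]
  7 → side 4  [load 20/20]
  6 → side 6 (new)  [load 6/20]
  6 → side 6  [load 12/20]
  5 → side 3  [load 20/20]
  5 → side 6  [load 17/20]
  4 → side 7 (new)  [load 4/20]
7 tape sides opened.

7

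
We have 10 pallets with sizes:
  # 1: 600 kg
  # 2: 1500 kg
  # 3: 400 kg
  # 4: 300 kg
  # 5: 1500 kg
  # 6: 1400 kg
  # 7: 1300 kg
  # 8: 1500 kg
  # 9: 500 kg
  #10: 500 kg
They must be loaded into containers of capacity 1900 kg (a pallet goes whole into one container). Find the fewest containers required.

Total = 1500 + 1500 + 1500 + 1400 + 1300 + 600 + 500 + 500 + 400 + 300 = 9500 kg.
Lower bound: ⌈9500/1900⌉ = 5 containers.
A packing using 6 containers:
  container 1: 1500 + 400 = 1900
  container 2: 1500 + 300 = 1800
  container 3: 1500 = 1500
  container 4: 1400 + 500 = 1900
  container 5: 1300 + 600 = 1900
  container 6: 500 = 500
No arrangement into 5 containers stays within capacity, so 6 is optimal.

6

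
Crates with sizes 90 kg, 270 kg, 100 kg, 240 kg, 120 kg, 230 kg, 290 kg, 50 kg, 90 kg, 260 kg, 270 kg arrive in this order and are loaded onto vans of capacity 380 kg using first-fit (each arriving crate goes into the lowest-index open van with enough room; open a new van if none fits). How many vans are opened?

6

  90 → van 1 (new)  [load 90/380]
  270 → van 1  [load 360/380]
  100 → van 2 (new)  [load 100/380]
  240 → van 2  [load 340/380]
  120 → van 3 (new)  [load 120/380]
  230 → van 3  [load 350/380]
  290 → van 4 (new)  [load 290/380]
  50 → van 4  [load 340/380]
  90 → van 5 (new)  [load 90/380]
  260 → van 5  [load 350/380]
  270 → van 6 (new)  [load 270/380]
6 vans opened.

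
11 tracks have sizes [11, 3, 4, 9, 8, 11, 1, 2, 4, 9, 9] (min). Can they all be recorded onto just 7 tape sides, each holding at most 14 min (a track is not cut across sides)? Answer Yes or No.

A valid assignment using 6 tape sides:
  side 1: 11 + 3 = 14
  side 2: 11 + 2 + 1 = 14
  side 3: 9 + 4 = 13
  side 4: 9 + 4 = 13
  side 5: 9 = 9
  side 6: 8 = 8
That uses only 6 ≤ 7, so 7 tape sides are enough.

Yes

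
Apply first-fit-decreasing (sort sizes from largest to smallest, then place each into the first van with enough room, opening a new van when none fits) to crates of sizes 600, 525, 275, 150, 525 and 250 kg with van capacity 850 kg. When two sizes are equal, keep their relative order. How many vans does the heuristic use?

3

Sorted descending: 600, 525, 525, 275, 250, 150.
  600 → van 1 (new)  [load 600/850]
  525 → van 2 (new)  [load 525/850]
  525 → van 3 (new)  [load 525/850]
  275 → van 2  [load 800/850]
  250 → van 1  [load 850/850]
  150 → van 3  [load 675/850]
3 vans opened.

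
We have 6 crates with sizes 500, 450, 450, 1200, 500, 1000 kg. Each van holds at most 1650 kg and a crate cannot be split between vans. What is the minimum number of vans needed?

Total = 1200 + 1000 + 500 + 500 + 450 + 450 = 4100 kg.
Lower bound: ⌈4100/1650⌉ = 3 vans.
A packing using 3 vans:
  van 1: 1200 + 450 = 1650
  van 2: 1000 + 500 = 1500
  van 3: 500 + 450 = 950
This matches the lower bound, so 3 is optimal.

3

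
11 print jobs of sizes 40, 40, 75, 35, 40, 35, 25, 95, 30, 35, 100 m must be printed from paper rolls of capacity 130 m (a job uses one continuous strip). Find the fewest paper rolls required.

5

Total = 100 + 95 + 75 + 40 + 40 + 40 + 35 + 35 + 35 + 30 + 25 = 550 m.
Lower bound: ⌈550/130⌉ = 5 paper rolls.
A packing using 5 paper rolls:
  roll 1: 100 + 30 = 130
  roll 2: 95 + 35 = 130
  roll 3: 75 + 40 = 115
  roll 4: 40 + 40 + 35 = 115
  roll 5: 35 + 25 = 60
This matches the lower bound, so 5 is optimal.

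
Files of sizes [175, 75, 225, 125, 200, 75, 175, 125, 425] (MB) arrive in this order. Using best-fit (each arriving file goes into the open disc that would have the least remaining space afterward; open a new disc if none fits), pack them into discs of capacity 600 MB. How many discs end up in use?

3

  175 → disc 1 (new)  [load 175/600]
  75 → disc 1  [load 250/600]
  225 → disc 1  [load 475/600]
  125 → disc 1  [load 600/600]
  200 → disc 2 (new)  [load 200/600]
  75 → disc 2  [load 275/600]
  175 → disc 2  [load 450/600]
  125 → disc 2  [load 575/600]
  425 → disc 3 (new)  [load 425/600]
3 discs opened.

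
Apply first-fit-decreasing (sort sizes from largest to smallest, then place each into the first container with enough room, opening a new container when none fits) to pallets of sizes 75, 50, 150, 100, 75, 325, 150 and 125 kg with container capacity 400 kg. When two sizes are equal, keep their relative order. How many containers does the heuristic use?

3

Sorted descending: 325, 150, 150, 125, 100, 75, 75, 50.
  325 → container 1 (new)  [load 325/400]
  150 → container 2 (new)  [load 150/400]
  150 → container 2  [load 300/400]
  125 → container 3 (new)  [load 125/400]
  100 → container 2  [load 400/400]
  75 → container 1  [load 400/400]
  75 → container 3  [load 200/400]
  50 → container 3  [load 250/400]
3 containers opened.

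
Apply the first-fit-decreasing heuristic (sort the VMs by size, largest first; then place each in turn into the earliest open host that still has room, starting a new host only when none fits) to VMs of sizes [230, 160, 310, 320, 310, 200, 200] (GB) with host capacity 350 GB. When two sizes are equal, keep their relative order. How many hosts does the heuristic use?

Sorted descending: 320, 310, 310, 230, 200, 200, 160.
  320 → host 1 (new)  [load 320/350]
  310 → host 2 (new)  [load 310/350]
  310 → host 3 (new)  [load 310/350]
  230 → host 4 (new)  [load 230/350]
  200 → host 5 (new)  [load 200/350]
  200 → host 6 (new)  [load 200/350]
  160 → host 7 (new)  [load 160/350]
7 hosts opened.

7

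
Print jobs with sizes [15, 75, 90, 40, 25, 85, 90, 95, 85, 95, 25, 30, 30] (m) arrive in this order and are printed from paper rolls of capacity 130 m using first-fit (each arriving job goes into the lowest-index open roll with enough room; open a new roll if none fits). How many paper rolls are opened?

7

  15 → roll 1 (new)  [load 15/130]
  75 → roll 1  [load 90/130]
  90 → roll 2 (new)  [load 90/130]
  40 → roll 1  [load 130/130]
  25 → roll 2  [load 115/130]
  85 → roll 3 (new)  [load 85/130]
  90 → roll 4 (new)  [load 90/130]
  95 → roll 5 (new)  [load 95/130]
  85 → roll 6 (new)  [load 85/130]
  95 → roll 7 (new)  [load 95/130]
  25 → roll 3  [load 110/130]
  30 → roll 4  [load 120/130]
  30 → roll 5  [load 125/130]
7 paper rolls opened.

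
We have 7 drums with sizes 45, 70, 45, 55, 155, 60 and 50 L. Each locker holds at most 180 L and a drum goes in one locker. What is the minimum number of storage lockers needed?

Total = 155 + 70 + 60 + 55 + 50 + 45 + 45 = 480 L.
Lower bound: ⌈480/180⌉ = 3 storage lockers.
A packing using 3 storage lockers:
  locker 1: 155 = 155
  locker 2: 70 + 60 + 50 = 180
  locker 3: 55 + 45 + 45 = 145
This matches the lower bound, so 3 is optimal.

3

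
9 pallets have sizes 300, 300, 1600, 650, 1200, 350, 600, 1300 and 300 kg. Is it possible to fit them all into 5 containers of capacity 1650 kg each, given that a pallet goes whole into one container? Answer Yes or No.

Yes

A valid assignment using 5 containers:
  container 1: 1600 = 1600
  container 2: 1300 + 350 = 1650
  container 3: 1200 + 300 = 1500
  container 4: 650 + 600 + 300 = 1550
  container 5: 300 = 300
Every load is within 1650 kg, so 5 containers suffice.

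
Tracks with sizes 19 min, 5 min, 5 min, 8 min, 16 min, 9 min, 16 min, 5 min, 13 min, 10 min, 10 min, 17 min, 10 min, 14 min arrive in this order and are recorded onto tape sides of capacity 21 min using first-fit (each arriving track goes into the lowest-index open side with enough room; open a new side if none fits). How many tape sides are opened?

9

  19 → side 1 (new)  [load 19/21]
  5 → side 2 (new)  [load 5/21]
  5 → side 2  [load 10/21]
  8 → side 2  [load 18/21]
  16 → side 3 (new)  [load 16/21]
  9 → side 4 (new)  [load 9/21]
  16 → side 5 (new)  [load 16/21]
  5 → side 3  [load 21/21]
  13 → side 6 (new)  [load 13/21]
  10 → side 4  [load 19/21]
  10 → side 7 (new)  [load 10/21]
  17 → side 8 (new)  [load 17/21]
  10 → side 7  [load 20/21]
  14 → side 9 (new)  [load 14/21]
9 tape sides opened.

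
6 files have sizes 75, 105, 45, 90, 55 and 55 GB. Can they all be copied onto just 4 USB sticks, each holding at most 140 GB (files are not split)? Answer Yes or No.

Yes

A valid assignment using 4 USB sticks:
  USB stick 1: 105 = 105
  USB stick 2: 90 + 45 = 135
  USB stick 3: 75 + 55 = 130
  USB stick 4: 55 = 55
Every load is within 140 GB, so 4 USB sticks suffice.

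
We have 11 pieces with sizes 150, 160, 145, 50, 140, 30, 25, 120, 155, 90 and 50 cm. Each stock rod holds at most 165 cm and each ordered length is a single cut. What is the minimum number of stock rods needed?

Total = 160 + 155 + 150 + 145 + 140 + 120 + 90 + 50 + 50 + 30 + 25 = 1115 cm.
Lower bound: ⌈1115/165⌉ = 7 stock rods.
A packing using 8 stock rods:
  stock rod 1: 160 = 160
  stock rod 2: 155 = 155
  stock rod 3: 150 = 150
  stock rod 4: 145 = 145
  stock rod 5: 140 + 25 = 165
  stock rod 6: 120 + 30 = 150
  stock rod 7: 90 + 50 = 140
  stock rod 8: 50 = 50
No arrangement into 7 stock rods stays within capacity, so 8 is optimal.

8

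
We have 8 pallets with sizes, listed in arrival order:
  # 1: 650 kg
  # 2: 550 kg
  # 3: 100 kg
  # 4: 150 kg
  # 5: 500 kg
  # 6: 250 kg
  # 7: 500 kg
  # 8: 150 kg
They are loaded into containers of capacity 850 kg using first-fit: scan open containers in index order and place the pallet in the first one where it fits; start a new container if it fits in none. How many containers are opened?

4

  650 → container 1 (new)  [load 650/850]
  550 → container 2 (new)  [load 550/850]
  100 → container 1  [load 750/850]
  150 → container 2  [load 700/850]
  500 → container 3 (new)  [load 500/850]
  250 → container 3  [load 750/850]
  500 → container 4 (new)  [load 500/850]
  150 → container 2  [load 850/850]
4 containers opened.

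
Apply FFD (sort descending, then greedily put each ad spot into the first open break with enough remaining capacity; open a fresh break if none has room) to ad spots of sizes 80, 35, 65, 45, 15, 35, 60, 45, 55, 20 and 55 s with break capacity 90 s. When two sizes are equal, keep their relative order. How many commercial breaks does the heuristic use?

6

Sorted descending: 80, 65, 60, 55, 55, 45, 45, 35, 35, 20, 15.
  80 → break 1 (new)  [load 80/90]
  65 → break 2 (new)  [load 65/90]
  60 → break 3 (new)  [load 60/90]
  55 → break 4 (new)  [load 55/90]
  55 → break 5 (new)  [load 55/90]
  45 → break 6 (new)  [load 45/90]
  45 → break 6  [load 90/90]
  35 → break 4  [load 90/90]
  35 → break 5  [load 90/90]
  20 → break 2  [load 85/90]
  15 → break 3  [load 75/90]
6 commercial breaks opened.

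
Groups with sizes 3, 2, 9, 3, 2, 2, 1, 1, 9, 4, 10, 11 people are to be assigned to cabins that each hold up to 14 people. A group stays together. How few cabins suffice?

Total = 11 + 10 + 9 + 9 + 4 + 3 + 3 + 2 + 2 + 2 + 1 + 1 = 57 people.
Lower bound: ⌈57/14⌉ = 5 cabins.
A packing using 5 cabins:
  cabin 1: 11 + 3 = 14
  cabin 2: 10 + 4 = 14
  cabin 3: 9 + 3 + 2 = 14
  cabin 4: 9 + 2 + 2 + 1 = 14
  cabin 5: 1 = 1
This matches the lower bound, so 5 is optimal.

5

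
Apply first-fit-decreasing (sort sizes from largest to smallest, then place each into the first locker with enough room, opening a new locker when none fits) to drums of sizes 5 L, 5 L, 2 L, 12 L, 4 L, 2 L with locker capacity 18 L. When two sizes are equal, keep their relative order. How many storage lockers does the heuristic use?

Sorted descending: 12, 5, 5, 4, 2, 2.
  12 → locker 1 (new)  [load 12/18]
  5 → locker 1  [load 17/18]
  5 → locker 2 (new)  [load 5/18]
  4 → locker 2  [load 9/18]
  2 → locker 2  [load 11/18]
  2 → locker 2  [load 13/18]
2 storage lockers opened.

2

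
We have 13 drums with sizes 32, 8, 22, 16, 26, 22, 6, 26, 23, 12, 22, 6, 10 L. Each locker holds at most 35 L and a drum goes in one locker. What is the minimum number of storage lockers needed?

Total = 32 + 26 + 26 + 23 + 22 + 22 + 22 + 16 + 12 + 10 + 8 + 6 + 6 = 231 L.
Lower bound: ⌈231/35⌉ = 7 storage lockers.
A packing using 8 storage lockers:
  locker 1: 32 = 32
  locker 2: 26 + 8 = 34
  locker 3: 26 + 6 = 32
  locker 4: 23 + 12 = 35
  locker 5: 22 + 10 = 32
  locker 6: 22 + 6 = 28
  locker 7: 22 = 22
  locker 8: 16 = 16
No arrangement into 7 storage lockers stays within capacity, so 8 is optimal.

8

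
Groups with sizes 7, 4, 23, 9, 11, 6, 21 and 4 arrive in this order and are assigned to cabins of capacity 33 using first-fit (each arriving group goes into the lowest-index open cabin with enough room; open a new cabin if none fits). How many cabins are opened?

3

  7 → cabin 1 (new)  [load 7/33]
  4 → cabin 1  [load 11/33]
  23 → cabin 2 (new)  [load 23/33]
  9 → cabin 1  [load 20/33]
  11 → cabin 1  [load 31/33]
  6 → cabin 2  [load 29/33]
  21 → cabin 3 (new)  [load 21/33]
  4 → cabin 2  [load 33/33]
3 cabins opened.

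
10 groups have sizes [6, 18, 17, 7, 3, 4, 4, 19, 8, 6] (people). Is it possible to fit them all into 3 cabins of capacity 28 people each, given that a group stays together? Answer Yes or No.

Total = 92 people; ⌈92/28⌉ = 4.
At least 4 cabins are required, but only 3 are allowed.

No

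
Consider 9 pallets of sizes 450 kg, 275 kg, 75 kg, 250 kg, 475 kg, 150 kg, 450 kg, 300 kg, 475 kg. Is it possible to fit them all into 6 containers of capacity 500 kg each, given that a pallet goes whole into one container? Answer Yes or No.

No

Total = 2900 kg; ⌈2900/500⌉ = 6.
The bound of 6 does not rule out 6, but exhaustive search shows no assignment into 6 containers of capacity 500 kg exists — the minimum is 7.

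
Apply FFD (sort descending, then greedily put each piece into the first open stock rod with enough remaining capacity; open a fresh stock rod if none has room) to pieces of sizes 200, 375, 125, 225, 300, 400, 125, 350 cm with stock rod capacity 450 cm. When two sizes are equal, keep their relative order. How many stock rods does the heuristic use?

6

Sorted descending: 400, 375, 350, 300, 225, 200, 125, 125.
  400 → stock rod 1 (new)  [load 400/450]
  375 → stock rod 2 (new)  [load 375/450]
  350 → stock rod 3 (new)  [load 350/450]
  300 → stock rod 4 (new)  [load 300/450]
  225 → stock rod 5 (new)  [load 225/450]
  200 → stock rod 5  [load 425/450]
  125 → stock rod 4  [load 425/450]
  125 → stock rod 6 (new)  [load 125/450]
6 stock rods opened.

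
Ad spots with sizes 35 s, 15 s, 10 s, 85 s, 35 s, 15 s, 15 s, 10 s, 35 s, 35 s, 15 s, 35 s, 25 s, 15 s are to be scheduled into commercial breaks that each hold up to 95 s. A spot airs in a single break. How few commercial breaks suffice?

4

Total = 85 + 35 + 35 + 35 + 35 + 35 + 25 + 15 + 15 + 15 + 15 + 15 + 10 + 10 = 380 s.
Lower bound: ⌈380/95⌉ = 4 commercial breaks.
A packing using 4 commercial breaks:
  break 1: 85 + 10 = 95
  break 2: 35 + 35 + 25 = 95
  break 3: 35 + 35 + 15 + 10 = 95
  break 4: 35 + 15 + 15 + 15 + 15 = 95
This matches the lower bound, so 4 is optimal.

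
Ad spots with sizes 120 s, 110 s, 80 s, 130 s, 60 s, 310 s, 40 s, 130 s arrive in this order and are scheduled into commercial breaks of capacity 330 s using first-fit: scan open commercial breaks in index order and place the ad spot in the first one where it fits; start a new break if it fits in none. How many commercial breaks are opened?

  120 → break 1 (new)  [load 120/330]
  110 → break 1  [load 230/330]
  80 → break 1  [load 310/330]
  130 → break 2 (new)  [load 130/330]
  60 → break 2  [load 190/330]
  310 → break 3 (new)  [load 310/330]
  40 → break 2  [load 230/330]
  130 → break 4 (new)  [load 130/330]
4 commercial breaks opened.

4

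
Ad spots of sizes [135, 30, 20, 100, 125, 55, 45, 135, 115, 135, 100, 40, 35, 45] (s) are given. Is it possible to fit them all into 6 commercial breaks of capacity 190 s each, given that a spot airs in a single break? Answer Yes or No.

No

Total = 1115 s; ⌈1115/190⌉ = 6.
7 ad spots each exceed half the capacity and cannot share a break, forcing at least 7 commercial breaks.
At least 7 commercial breaks are required, but only 6 are allowed.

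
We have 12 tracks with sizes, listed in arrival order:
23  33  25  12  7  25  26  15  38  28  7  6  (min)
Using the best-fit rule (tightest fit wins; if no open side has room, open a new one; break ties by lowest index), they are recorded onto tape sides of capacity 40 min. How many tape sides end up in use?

7

  23 → side 1 (new)  [load 23/40]
  33 → side 2 (new)  [load 33/40]
  25 → side 3 (new)  [load 25/40]
  12 → side 3  [load 37/40]
  7 → side 2  [load 40/40]
  25 → side 4 (new)  [load 25/40]
  26 → side 5 (new)  [load 26/40]
  15 → side 4  [load 40/40]
  38 → side 6 (new)  [load 38/40]
  28 → side 7 (new)  [load 28/40]
  7 → side 7  [load 35/40]
  6 → side 5  [load 32/40]
7 tape sides opened.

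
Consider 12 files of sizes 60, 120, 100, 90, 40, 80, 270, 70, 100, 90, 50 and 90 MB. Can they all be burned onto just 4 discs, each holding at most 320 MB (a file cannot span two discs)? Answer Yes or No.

Yes

A valid assignment using 4 discs:
  disc 1: 270 + 50 = 320
  disc 2: 120 + 100 + 100 = 320
  disc 3: 90 + 90 + 90 + 40 = 310
  disc 4: 80 + 70 + 60 = 210
Every load is within 320 MB, so 4 discs suffice.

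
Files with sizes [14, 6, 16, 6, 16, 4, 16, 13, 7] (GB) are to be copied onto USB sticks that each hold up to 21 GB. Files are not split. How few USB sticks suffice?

6

Total = 16 + 16 + 16 + 14 + 13 + 7 + 6 + 6 + 4 = 98 GB.
Lower bound: ⌈98/21⌉ = 5 USB sticks.
A packing using 6 USB sticks:
  USB stick 1: 16 + 4 = 20
  USB stick 2: 16 = 16
  USB stick 3: 16 = 16
  USB stick 4: 14 + 7 = 21
  USB stick 5: 13 + 6 = 19
  USB stick 6: 6 = 6
No arrangement into 5 USB sticks stays within capacity, so 6 is optimal.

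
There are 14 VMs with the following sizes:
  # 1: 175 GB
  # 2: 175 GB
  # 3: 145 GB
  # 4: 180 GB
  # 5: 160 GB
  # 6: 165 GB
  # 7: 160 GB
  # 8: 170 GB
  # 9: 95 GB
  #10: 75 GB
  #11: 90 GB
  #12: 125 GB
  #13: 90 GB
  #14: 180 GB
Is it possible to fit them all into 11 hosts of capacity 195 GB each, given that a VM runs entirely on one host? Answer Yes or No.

Total = 1985 GB; ⌈1985/195⌉ = 11.
The bound of 11 does not rule out 11, but exhaustive search shows no assignment into 11 hosts of capacity 195 GB exists — the minimum is 12.

No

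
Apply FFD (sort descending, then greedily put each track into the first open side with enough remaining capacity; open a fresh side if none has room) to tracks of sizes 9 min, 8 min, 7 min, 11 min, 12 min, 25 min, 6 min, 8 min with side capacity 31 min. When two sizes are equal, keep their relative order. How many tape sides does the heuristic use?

3

Sorted descending: 25, 12, 11, 9, 8, 8, 7, 6.
  25 → side 1 (new)  [load 25/31]
  12 → side 2 (new)  [load 12/31]
  11 → side 2  [load 23/31]
  9 → side 3 (new)  [load 9/31]
  8 → side 2  [load 31/31]
  8 → side 3  [load 17/31]
  7 → side 3  [load 24/31]
  6 → side 1  [load 31/31]
3 tape sides opened.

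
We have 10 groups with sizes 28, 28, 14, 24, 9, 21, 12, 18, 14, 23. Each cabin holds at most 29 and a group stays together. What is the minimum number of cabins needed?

8

Total = 28 + 28 + 24 + 23 + 21 + 18 + 14 + 14 + 12 + 9 = 191.
Lower bound: ⌈191/29⌉ = 7 cabins.
A packing using 8 cabins:
  cabin 1: 28 = 28
  cabin 2: 28 = 28
  cabin 3: 24 = 24
  cabin 4: 23 = 23
  cabin 5: 21 = 21
  cabin 6: 18 + 9 = 27
  cabin 7: 14 + 14 = 28
  cabin 8: 12 = 12
No arrangement into 7 cabins stays within capacity, so 8 is optimal.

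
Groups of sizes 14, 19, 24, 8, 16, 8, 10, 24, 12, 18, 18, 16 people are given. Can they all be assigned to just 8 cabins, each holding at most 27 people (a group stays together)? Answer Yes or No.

A valid assignment using 8 cabins:
  cabin 1: 24 = 24
  cabin 2: 24 = 24
  cabin 3: 19 + 8 = 27
  cabin 4: 18 + 8 = 26
  cabin 5: 18 = 18
  cabin 6: 16 + 10 = 26
  cabin 7: 16 = 16
  cabin 8: 14 + 12 = 26
Every load is within 27 people, so 8 cabins suffice.

Yes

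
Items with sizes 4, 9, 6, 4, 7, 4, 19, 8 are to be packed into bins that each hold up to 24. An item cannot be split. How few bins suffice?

3

Total = 19 + 9 + 8 + 7 + 6 + 4 + 4 + 4 = 61.
Lower bound: ⌈61/24⌉ = 3 bins.
A packing using 3 bins:
  bin 1: 19 + 4 = 23
  bin 2: 9 + 8 + 7 = 24
  bin 3: 6 + 4 + 4 = 14
This matches the lower bound, so 3 is optimal.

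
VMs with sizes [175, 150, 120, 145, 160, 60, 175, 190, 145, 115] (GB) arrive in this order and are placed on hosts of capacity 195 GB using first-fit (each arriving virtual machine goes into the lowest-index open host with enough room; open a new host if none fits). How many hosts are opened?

  175 → host 1 (new)  [load 175/195]
  150 → host 2 (new)  [load 150/195]
  120 → host 3 (new)  [load 120/195]
  145 → host 4 (new)  [load 145/195]
  160 → host 5 (new)  [load 160/195]
  60 → host 3  [load 180/195]
  175 → host 6 (new)  [load 175/195]
  190 → host 7 (new)  [load 190/195]
  145 → host 8 (new)  [load 145/195]
  115 → host 9 (new)  [load 115/195]
9 hosts opened.

9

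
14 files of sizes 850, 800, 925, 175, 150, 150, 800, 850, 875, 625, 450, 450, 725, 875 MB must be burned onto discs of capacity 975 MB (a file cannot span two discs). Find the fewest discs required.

10

Total = 925 + 875 + 875 + 850 + 850 + 800 + 800 + 725 + 625 + 450 + 450 + 175 + 150 + 150 = 8700 MB.
Lower bound: ⌈8700/975⌉ = 9 discs.
A packing using 10 discs:
  disc 1: 925 = 925
  disc 2: 875 = 875
  disc 3: 875 = 875
  disc 4: 850 = 850
  disc 5: 850 = 850
  disc 6: 800 + 175 = 975
  disc 7: 800 + 150 = 950
  disc 8: 725 + 150 = 875
  disc 9: 625 = 625
  disc 10: 450 + 450 = 900
No arrangement into 9 discs stays within capacity, so 10 is optimal.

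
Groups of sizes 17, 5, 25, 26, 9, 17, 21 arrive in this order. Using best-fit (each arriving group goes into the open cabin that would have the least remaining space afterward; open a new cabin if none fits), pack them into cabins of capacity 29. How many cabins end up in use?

5

  17 → cabin 1 (new)  [load 17/29]
  5 → cabin 1  [load 22/29]
  25 → cabin 2 (new)  [load 25/29]
  26 → cabin 3 (new)  [load 26/29]
  9 → cabin 4 (new)  [load 9/29]
  17 → cabin 4  [load 26/29]
  21 → cabin 5 (new)  [load 21/29]
5 cabins opened.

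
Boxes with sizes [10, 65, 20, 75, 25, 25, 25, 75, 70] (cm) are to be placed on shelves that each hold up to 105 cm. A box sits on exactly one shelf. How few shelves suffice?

4

Total = 75 + 75 + 70 + 65 + 25 + 25 + 25 + 20 + 10 = 390 cm.
Lower bound: ⌈390/105⌉ = 4 shelves.
A packing using 4 shelves:
  shelf 1: 75 + 25 = 100
  shelf 2: 75 + 25 = 100
  shelf 3: 70 + 25 + 10 = 105
  shelf 4: 65 + 20 = 85
This matches the lower bound, so 4 is optimal.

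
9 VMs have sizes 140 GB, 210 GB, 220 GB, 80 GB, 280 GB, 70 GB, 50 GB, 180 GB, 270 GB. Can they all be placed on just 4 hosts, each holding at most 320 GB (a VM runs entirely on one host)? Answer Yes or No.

Total = 1500 GB; ⌈1500/320⌉ = 5.
At least 5 hosts are required, but only 4 are allowed.

No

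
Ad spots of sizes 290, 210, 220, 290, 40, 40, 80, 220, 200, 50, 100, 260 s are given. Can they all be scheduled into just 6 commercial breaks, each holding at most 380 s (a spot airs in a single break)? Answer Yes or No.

No

Total = 2000 s; ⌈2000/380⌉ = 6.
7 ad spots each exceed half the capacity and cannot share a break, forcing at least 7 commercial breaks.
At least 7 commercial breaks are required, but only 6 are allowed.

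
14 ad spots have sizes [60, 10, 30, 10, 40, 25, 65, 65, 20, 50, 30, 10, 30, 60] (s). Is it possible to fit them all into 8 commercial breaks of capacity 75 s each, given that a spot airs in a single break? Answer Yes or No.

Yes

A valid assignment using 8 commercial breaks:
  break 1: 65 + 10 = 75
  break 2: 65 + 10 = 75
  break 3: 60 + 10 = 70
  break 4: 60 = 60
  break 5: 50 + 25 = 75
  break 6: 40 + 30 = 70
  break 7: 30 + 30 = 60
  break 8: 20 = 20
Every load is within 75 s, so 8 commercial breaks suffice.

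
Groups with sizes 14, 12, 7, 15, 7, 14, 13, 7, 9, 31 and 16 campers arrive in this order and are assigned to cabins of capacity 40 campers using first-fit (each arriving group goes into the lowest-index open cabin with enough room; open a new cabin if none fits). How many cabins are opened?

  14 → cabin 1 (new)  [load 14/40]
  12 → cabin 1  [load 26/40]
  7 → cabin 1  [load 33/40]
  15 → cabin 2 (new)  [load 15/40]
  7 → cabin 1  [load 40/40]
  14 → cabin 2  [load 29/40]
  13 → cabin 3 (new)  [load 13/40]
  7 → cabin 2  [load 36/40]
  9 → cabin 3  [load 22/40]
  31 → cabin 4 (new)  [load 31/40]
  16 → cabin 3  [load 38/40]
4 cabins opened.

4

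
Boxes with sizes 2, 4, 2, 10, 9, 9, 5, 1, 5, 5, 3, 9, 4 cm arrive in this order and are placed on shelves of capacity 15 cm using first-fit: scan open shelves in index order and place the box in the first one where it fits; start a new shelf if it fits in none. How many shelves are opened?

5

  2 → shelf 1 (new)  [load 2/15]
  4 → shelf 1  [load 6/15]
  2 → shelf 1  [load 8/15]
  10 → shelf 2 (new)  [load 10/15]
  9 → shelf 3 (new)  [load 9/15]
  9 → shelf 4 (new)  [load 9/15]
  5 → shelf 1  [load 13/15]
  1 → shelf 1  [load 14/15]
  5 → shelf 2  [load 15/15]
  5 → shelf 3  [load 14/15]
  3 → shelf 4  [load 12/15]
  9 → shelf 5 (new)  [load 9/15]
  4 → shelf 5  [load 13/15]
5 shelves opened.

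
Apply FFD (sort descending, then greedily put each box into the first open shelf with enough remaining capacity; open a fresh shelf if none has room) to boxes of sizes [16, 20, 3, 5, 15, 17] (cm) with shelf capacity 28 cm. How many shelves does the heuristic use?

Sorted descending: 20, 17, 16, 15, 5, 3.
  20 → shelf 1 (new)  [load 20/28]
  17 → shelf 2 (new)  [load 17/28]
  16 → shelf 3 (new)  [load 16/28]
  15 → shelf 4 (new)  [load 15/28]
  5 → shelf 1  [load 25/28]
  3 → shelf 1  [load 28/28]
4 shelves opened.

4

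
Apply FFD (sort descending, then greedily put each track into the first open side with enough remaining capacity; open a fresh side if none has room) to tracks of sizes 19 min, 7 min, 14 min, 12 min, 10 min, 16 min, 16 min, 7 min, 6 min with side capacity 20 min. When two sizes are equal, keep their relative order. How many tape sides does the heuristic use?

Sorted descending: 19, 16, 16, 14, 12, 10, 7, 7, 6.
  19 → side 1 (new)  [load 19/20]
  16 → side 2 (new)  [load 16/20]
  16 → side 3 (new)  [load 16/20]
  14 → side 4 (new)  [load 14/20]
  12 → side 5 (new)  [load 12/20]
  10 → side 6 (new)  [load 10/20]
  7 → side 5  [load 19/20]
  7 → side 6  [load 17/20]
  6 → side 4  [load 20/20]
6 tape sides opened.

6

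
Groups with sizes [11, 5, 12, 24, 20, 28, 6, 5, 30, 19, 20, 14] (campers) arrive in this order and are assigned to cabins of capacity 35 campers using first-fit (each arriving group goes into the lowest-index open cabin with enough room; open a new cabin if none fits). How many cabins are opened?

7

  11 → cabin 1 (new)  [load 11/35]
  5 → cabin 1  [load 16/35]
  12 → cabin 1  [load 28/35]
  24 → cabin 2 (new)  [load 24/35]
  20 → cabin 3 (new)  [load 20/35]
  28 → cabin 4 (new)  [load 28/35]
  6 → cabin 1  [load 34/35]
  5 → cabin 2  [load 29/35]
  30 → cabin 5 (new)  [load 30/35]
  19 → cabin 6 (new)  [load 19/35]
  20 → cabin 7 (new)  [load 20/35]
  14 → cabin 3  [load 34/35]
7 cabins opened.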